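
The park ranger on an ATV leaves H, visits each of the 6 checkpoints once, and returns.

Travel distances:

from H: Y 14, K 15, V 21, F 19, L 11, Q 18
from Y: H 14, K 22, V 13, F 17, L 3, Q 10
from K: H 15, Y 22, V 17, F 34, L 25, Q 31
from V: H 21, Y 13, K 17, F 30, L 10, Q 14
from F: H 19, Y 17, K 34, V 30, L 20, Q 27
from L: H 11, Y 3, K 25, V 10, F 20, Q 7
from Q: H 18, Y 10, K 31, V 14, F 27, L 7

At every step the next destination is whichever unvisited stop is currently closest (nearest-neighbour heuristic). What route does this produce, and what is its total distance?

108 along H → L → Y → Q → V → K → F → H.

At H the remaining stops are L 11, Y 14, K 15, Q 18, F 19, V 21; go to L.
At L the remaining stops are Y 3, Q 7, V 10, F 20, K 25; go to Y.
At Y the remaining stops are Q 10, V 13, F 17, K 22; go to Q.
At Q the remaining stops are V 14, F 27, K 31; go to V.
At V the remaining stops are K 17, F 30; go to K.
At K the remaining stops are F 34; go to F.
Return F→H: 19.
Total = 11 + 3 + 10 + 14 + 17 + 34 + 19 = 108.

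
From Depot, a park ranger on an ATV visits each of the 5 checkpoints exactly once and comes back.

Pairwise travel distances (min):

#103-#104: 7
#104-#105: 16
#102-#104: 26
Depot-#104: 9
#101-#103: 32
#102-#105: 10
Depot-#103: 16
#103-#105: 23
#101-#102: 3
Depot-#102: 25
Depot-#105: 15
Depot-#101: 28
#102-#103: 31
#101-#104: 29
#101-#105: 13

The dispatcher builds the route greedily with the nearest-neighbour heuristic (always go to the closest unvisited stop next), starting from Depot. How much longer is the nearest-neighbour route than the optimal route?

From Depot: #104=9, #105=15, #103=16, #102=25, #101=28 → choose #104 (9).
From #104: #103=7, #105=16, #102=26, #101=29 → choose #103 (7).
From #103: #105=23, #102=31, #101=32 → choose #105 (23).
From #105: #102=10, #101=13 → choose #102 (10).
From #102: #101=3 → choose #101 (3).
NN route Depot → #104 → #103 → #105 → #102 → #101 → Depot costs 80.
Optimal: Depot → #104 → #103 → #101 → #102 → #105 → Depot costs 76 (by enumerating all 60 distinct tours).
Excess = 80 − 76 = 4.

The nearest-neighbour route is 4 min longer than optimal.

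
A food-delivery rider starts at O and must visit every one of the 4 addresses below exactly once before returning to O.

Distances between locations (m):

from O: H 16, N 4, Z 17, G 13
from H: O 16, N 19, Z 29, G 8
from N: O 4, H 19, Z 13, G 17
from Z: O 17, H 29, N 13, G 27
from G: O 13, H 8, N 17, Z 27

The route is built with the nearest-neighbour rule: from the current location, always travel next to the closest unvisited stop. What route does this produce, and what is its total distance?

From O: distances to unvisited — N=4, G=13, H=16, Z=17. Nearest is N (4).
From N: distances to unvisited — Z=13, G=17, H=19. Nearest is Z (13).
From Z: distances to unvisited — G=27, H=29. Nearest is G (27).
From G: distances to unvisited — H=8. Nearest is H (8).
Return H→O: 16.
Total = 4 + 13 + 27 + 8 + 16 = 68.

Nearest-neighbour total = 68 m; route O → N → Z → G → H → O.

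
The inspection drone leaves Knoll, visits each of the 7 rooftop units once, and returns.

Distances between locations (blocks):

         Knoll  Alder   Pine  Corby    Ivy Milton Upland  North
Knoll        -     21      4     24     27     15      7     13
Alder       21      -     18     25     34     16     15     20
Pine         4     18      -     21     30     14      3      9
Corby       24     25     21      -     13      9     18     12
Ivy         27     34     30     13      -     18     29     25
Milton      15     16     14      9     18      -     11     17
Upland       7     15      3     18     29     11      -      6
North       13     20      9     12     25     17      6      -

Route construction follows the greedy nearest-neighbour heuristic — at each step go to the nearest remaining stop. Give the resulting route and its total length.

Total distance 111 blocks via the nearest-neighbour route Knoll → Pine → Upland → North → Corby → Milton → Alder → Ivy → Knoll.

From Knoll: distances to unvisited — Pine=4, Upland=7, North=13, Milton=15, Alder=21, Corby=24, Ivy=27. Nearest is Pine (4).
From Pine: distances to unvisited — Upland=3, North=9, Milton=14, Alder=18, Corby=21, Ivy=30. Nearest is Upland (3).
From Upland: distances to unvisited — North=6, Milton=11, Alder=15, Corby=18, Ivy=29. Nearest is North (6).
From North: distances to unvisited — Corby=12, Milton=17, Alder=20, Ivy=25. Nearest is Corby (12).
From Corby: distances to unvisited — Milton=9, Ivy=13, Alder=25. Nearest is Milton (9).
From Milton: distances to unvisited — Alder=16, Ivy=18. Nearest is Alder (16).
From Alder: distances to unvisited — Ivy=34. Nearest is Ivy (34).
Return Ivy→Knoll: 27.
Total = 4 + 3 + 6 + 12 + 9 + 16 + 34 + 27 = 111.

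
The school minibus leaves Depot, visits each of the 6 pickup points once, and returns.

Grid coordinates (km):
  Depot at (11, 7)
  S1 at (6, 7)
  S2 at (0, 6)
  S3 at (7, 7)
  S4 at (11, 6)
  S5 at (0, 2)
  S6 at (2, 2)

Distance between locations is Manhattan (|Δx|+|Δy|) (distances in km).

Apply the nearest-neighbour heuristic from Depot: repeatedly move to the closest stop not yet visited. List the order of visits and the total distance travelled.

Depot → [S4:1 / S3:4 / S1:5 / S2:12 / S6:14 / S5:16] → S4 (1)
S4 → [S3:5 / S1:6 / S2:11 / S6:13 / S5:15] → S3 (5)
S3 → [S1:1 / S2:8 / S6:10 / S5:12] → S1 (1)
S1 → [S2:7 / S6:9 / S5:11] → S2 (7)
S2 → [S5:4 / S6:6] → S5 (4)
S5 → [S6:2] → S6 (2)
Return S6→Depot: 14.
Total = 1 + 5 + 1 + 7 + 4 + 2 + 14 = 34.

Total distance 34 km via the nearest-neighbour route Depot → S4 → S3 → S1 → S2 → S5 → S6 → Depot.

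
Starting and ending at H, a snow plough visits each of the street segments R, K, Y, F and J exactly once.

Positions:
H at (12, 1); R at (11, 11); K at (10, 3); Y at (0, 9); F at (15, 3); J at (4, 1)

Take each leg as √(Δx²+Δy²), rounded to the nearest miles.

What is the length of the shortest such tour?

With 5 stops there are 5!/2 = 60 distinct round trips (a route and its reverse cost the same).
H-R-K-Y-F-J-H: 10+8+12+16+11+8 = 65
H-R-K-Y-J-F-H: 10+8+12+9+11+4 = 54
H-R-K-F-Y-J-H: 10+8+5+16+9+8 = 56
H-R-K-F-J-Y-H: 10+8+5+11+9+14 = 57
H-R-K-J-Y-F-H: 10+8+6+9+16+4 = 53
H-R-K-J-F-Y-H: 10+8+6+11+16+14 = 65
H-R-Y-K-F-J-H: 10+11+12+5+11+8 = 57
H-R-Y-K-J-F-H: 10+11+12+6+11+4 = 54
H-R-Y-F-K-J-H: 10+11+16+5+6+8 = 56
H-R-Y-F-J-K-H: 10+11+16+11+6+3 = 57
H-R-Y-J-K-F-H: 10+11+9+6+5+4 = 45
H-R-Y-J-F-K-H: 10+11+9+11+5+3 = 49
H-R-F-K-Y-J-H: 10+9+5+12+9+8 = 53
H-R-F-K-J-Y-H: 10+9+5+6+9+14 = 53
… (46 more)
H-K-J-Y-R-F-H: 3+6+9+11+9+4 = 42  ← best
The minimum is 42.
One optimal route: H → K → J → Y → R → F → H (or its reverse).

Shortest round trip = 42 miles.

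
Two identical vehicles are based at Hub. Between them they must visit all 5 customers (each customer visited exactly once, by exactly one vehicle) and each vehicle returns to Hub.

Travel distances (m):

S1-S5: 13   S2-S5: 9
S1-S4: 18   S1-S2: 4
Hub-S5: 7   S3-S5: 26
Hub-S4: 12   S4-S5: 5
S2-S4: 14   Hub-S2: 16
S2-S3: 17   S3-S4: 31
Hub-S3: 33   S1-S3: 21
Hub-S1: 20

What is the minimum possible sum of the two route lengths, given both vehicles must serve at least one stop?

Minimum combined distance: 98 m.

Check every non-empty split of the stops between the two vehicles; for each half take its own optimal tour:
  {S1} + {S2, S3, S4, S5}: 40 + 76 = 116
  {S2} + {S1, S3, S4, S5}: 32 + 84 = 116
  {S1, S2} + {S3, S4, S5}: 40 + 76 = 116
  {S3} + {S1, S2, S4, S5}: 66 + 50 = 116
  {S1, S3} + {S2, S4, S5}: 74 + 42 = 116
  {S2, S3} + {S1, S4, S5}: 66 + 50 = 116
  … (15 splits in total)
  {S1, S2, S3} + {S4, S5}: 74 + 24 = 98  ← best
Best: vehicle 1 Hub → S1 → S2 → S3 → Hub = 74; vehicle 2 Hub → S4 → S5 → Hub = 24; combined 98.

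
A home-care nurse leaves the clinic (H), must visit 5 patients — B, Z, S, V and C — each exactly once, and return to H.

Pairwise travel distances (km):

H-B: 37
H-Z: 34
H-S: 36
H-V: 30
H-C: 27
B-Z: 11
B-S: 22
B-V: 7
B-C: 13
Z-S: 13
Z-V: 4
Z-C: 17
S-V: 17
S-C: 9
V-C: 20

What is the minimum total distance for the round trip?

Shortest round trip = 97 km.

With 5 stops there are 5!/2 = 60 distinct round trips (a route and its reverse cost the same).
H-B-Z-S-V-C-H: 37+11+13+17+20+27 = 125
H-B-Z-S-C-V-H: 37+11+13+9+20+30 = 120
H-B-Z-V-S-C-H: 37+11+4+17+9+27 = 105
H-B-Z-V-C-S-H: 37+11+4+20+9+36 = 117
H-B-Z-C-S-V-H: 37+11+17+9+17+30 = 121
H-B-Z-C-V-S-H: 37+11+17+20+17+36 = 138
H-B-S-Z-V-C-H: 37+22+13+4+20+27 = 123
H-B-S-Z-C-V-H: 37+22+13+17+20+30 = 139
H-B-S-V-Z-C-H: 37+22+17+4+17+27 = 124
H-B-S-V-C-Z-H: 37+22+17+20+17+34 = 147
H-B-S-C-Z-V-H: 37+22+9+17+4+30 = 119
H-B-S-C-V-Z-H: 37+22+9+20+4+34 = 126
H-B-V-Z-S-C-H: 37+7+4+13+9+27 = 97
H-B-V-Z-C-S-H: 37+7+4+17+9+36 = 110
… (46 more)
The minimum is 97.
One optimal route: H → B → V → Z → S → C → H (or its reverse).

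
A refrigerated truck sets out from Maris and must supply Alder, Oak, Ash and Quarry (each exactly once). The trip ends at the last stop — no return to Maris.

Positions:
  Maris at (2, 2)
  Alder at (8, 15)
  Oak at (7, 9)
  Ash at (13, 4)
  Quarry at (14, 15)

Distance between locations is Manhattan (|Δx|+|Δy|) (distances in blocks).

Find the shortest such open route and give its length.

Minimum one-way distance = 37 blocks.

There are 4! = 24 possible orderings.
Maris - Alder - Oak - Ash - Quarry: 19+7+11+12 = 49
Maris - Alder - Oak - Quarry - Ash: 19+7+13+12 = 51
Maris - Alder - Ash - Oak - Quarry: 19+16+11+13 = 59
Maris - Alder - Ash - Quarry - Oak: 19+16+12+13 = 60
Maris - Alder - Quarry - Oak - Ash: 19+6+13+11 = 49
Maris - Alder - Quarry - Ash - Oak: 19+6+12+11 = 48
Maris - Oak - Alder - Ash - Quarry: 12+7+16+12 = 47
Maris - Oak - Alder - Quarry - Ash: 12+7+6+12 = 37
Maris - Oak - Ash - Alder - Quarry: 12+11+16+6 = 45
Maris - Oak - Ash - Quarry - Alder: 12+11+12+6 = 41
Maris - Oak - Quarry - Alder - Ash: 12+13+6+16 = 47
Maris - Oak - Quarry - Ash - Alder: 12+13+12+16 = 53
Maris - Ash - Alder - Oak - Quarry: 13+16+7+13 = 49
Maris - Ash - Alder - Quarry - Oak: 13+16+6+13 = 48
… (10 more)
The minimum is 37.
One shortest path: Maris → Oak → Alder → Quarry → Ash.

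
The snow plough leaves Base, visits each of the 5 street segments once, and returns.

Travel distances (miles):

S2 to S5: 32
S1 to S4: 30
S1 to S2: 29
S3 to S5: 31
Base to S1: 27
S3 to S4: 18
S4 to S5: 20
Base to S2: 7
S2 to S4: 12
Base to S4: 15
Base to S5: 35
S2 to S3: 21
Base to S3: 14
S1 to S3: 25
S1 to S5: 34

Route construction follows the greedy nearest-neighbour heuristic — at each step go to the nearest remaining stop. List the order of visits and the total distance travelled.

At Base the remaining stops are S2 7, S3 14, S4 15, S1 27, S5 35; go to S2.
At S2 the remaining stops are S4 12, S3 21, S1 29, S5 32; go to S4.
At S4 the remaining stops are S3 18, S5 20, S1 30; go to S3.
At S3 the remaining stops are S1 25, S5 31; go to S1.
At S1 the remaining stops are S5 34; go to S5.
Return S5→Base: 35.
Total = 7 + 12 + 18 + 25 + 34 + 35 = 131.

Total distance 131 miles via the nearest-neighbour route Base → S2 → S4 → S3 → S1 → S5 → Base.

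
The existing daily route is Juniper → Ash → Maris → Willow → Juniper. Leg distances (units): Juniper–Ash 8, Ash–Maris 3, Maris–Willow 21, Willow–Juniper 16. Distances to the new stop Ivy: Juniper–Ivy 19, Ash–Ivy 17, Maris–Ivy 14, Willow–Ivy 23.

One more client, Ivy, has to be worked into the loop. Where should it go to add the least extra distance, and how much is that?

+16 — insert Ivy between Maris and Willow.

Insertion cost between consecutive stops i–j is d(i,Ivy) + d(Ivy,j) − d(i,j):
  between Juniper and Ash: 19 + 17 − 8 = 28
  between Ash and Maris: 17 + 14 − 3 = 28
  between Maris and Willow: 14 + 23 − 21 = 16
  between Willow and Juniper: 23 + 19 − 16 = 26
Cheapest insertion is between Maris and Willow, adding 16.
New total = 48 + 16 = 64.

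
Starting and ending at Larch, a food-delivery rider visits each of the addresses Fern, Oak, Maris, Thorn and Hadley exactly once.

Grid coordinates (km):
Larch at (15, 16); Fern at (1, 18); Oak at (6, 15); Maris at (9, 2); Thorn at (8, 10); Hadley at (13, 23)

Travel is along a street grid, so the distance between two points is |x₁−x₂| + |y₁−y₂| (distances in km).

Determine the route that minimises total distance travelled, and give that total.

Larch → Fern → Oak → Maris → Thorn → Hadley → Larch: 16+8+16+9+18+9 = 76
Larch → Fern → Oak → Maris → Hadley → Thorn → Larch: 16+8+16+25+18+13 = 96
Larch → Fern → Oak → Thorn → Maris → Hadley → Larch: 16+8+7+9+25+9 = 74
Larch → Fern → Oak → Thorn → Hadley → Maris → Larch: 16+8+7+18+25+20 = 94
Larch → Fern → Oak → Hadley → Maris → Thorn → Larch: 16+8+15+25+9+13 = 86
Larch → Fern → Oak → Hadley → Thorn → Maris → Larch: 16+8+15+18+9+20 = 86
Larch → Fern → Maris → Oak → Thorn → Hadley → Larch: 16+24+16+7+18+9 = 90
Larch → Fern → Maris → Oak → Hadley → Thorn → Larch: 16+24+16+15+18+13 = 102
Larch → Fern → Maris → Thorn → Oak → Hadley → Larch: 16+24+9+7+15+9 = 80
Larch → Fern → Maris → Thorn → Hadley → Oak → Larch: 16+24+9+18+15+10 = 92
Larch → Fern → Maris → Hadley → Oak → Thorn → Larch: 16+24+25+15+7+13 = 100
Larch → Fern → Maris → Hadley → Thorn → Oak → Larch: 16+24+25+18+7+10 = 100
Larch → Fern → Thorn → Oak → Maris → Hadley → Larch: 16+15+7+16+25+9 = 88
Larch → Fern → Thorn → Oak → Hadley → Maris → Larch: 16+15+7+15+25+20 = 98
… (46 more)
Larch → Maris → Thorn → Oak → Fern → Hadley → Larch: 20+9+7+8+17+9 = 70  ← best
The minimum is 70.
One optimal route: Larch → Maris → Thorn → Oak → Fern → Hadley → Larch (or its reverse).

Minimum total distance: 70 km.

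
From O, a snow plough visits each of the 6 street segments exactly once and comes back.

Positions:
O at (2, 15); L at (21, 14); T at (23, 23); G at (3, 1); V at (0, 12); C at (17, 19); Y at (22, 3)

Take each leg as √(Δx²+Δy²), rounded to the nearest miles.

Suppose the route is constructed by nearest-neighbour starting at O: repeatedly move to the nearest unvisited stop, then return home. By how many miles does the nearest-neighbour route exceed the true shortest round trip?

Excess over optimum: 3 miles.

From O: V=4, G=14, C=16, L=19, T=22, Y=23 → choose V (4).
From V: G=11, C=18, L=21, Y=24, T=25 → choose G (11).
From G: Y=19, L=22, C=23, T=30 → choose Y (19).
From Y: L=11, C=17, T=20 → choose L (11).
From L: C=6, T=9 → choose C (6).
From C: T=7 → choose T (7).
NN route O → V → G → Y → L → C → T → O costs 80.
Optimal: O → V → G → Y → L → T → C → O costs 77 (by enumerating all 360 distinct tours).
Excess = 80 − 77 = 3.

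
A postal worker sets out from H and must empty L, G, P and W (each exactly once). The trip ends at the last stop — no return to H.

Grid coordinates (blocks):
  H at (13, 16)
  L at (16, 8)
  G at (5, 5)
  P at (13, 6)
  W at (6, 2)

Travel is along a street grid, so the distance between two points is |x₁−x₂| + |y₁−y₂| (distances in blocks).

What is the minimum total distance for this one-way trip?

29 blocks — the minimum one-way total.

There are 4! = 24 possible orderings.
H - L - G - P - W: 11+14+9+11 = 45
H - L - G - W - P: 11+14+4+11 = 40
H - L - P - G - W: 11+5+9+4 = 29
H - L - P - W - G: 11+5+11+4 = 31
H - L - W - G - P: 11+16+4+9 = 40
H - L - W - P - G: 11+16+11+9 = 47
H - G - L - P - W: 19+14+5+11 = 49
H - G - L - W - P: 19+14+16+11 = 60
H - G - P - L - W: 19+9+5+16 = 49
H - G - P - W - L: 19+9+11+16 = 55
H - G - W - L - P: 19+4+16+5 = 44
H - G - W - P - L: 19+4+11+5 = 39
H - P - L - G - W: 10+5+14+4 = 33
H - P - L - W - G: 10+5+16+4 = 35
… (10 more)
The minimum is 29.
One shortest path: H → L → P → G → W.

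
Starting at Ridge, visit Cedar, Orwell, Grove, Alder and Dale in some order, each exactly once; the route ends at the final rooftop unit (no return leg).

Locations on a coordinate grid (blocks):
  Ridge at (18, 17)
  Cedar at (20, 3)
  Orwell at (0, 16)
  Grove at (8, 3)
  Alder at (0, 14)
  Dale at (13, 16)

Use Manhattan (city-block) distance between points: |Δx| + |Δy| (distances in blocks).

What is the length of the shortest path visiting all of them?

52 blocks — the minimum one-way total.

There are 5! = 120 possible orderings.
Ridge - Cedar - Orwell - Grove - Alder - Dale: 16+33+21+19+15 = 104
Ridge - Cedar - Orwell - Grove - Dale - Alder: 16+33+21+18+15 = 103
Ridge - Cedar - Orwell - Alder - Grove - Dale: 16+33+2+19+18 = 88
Ridge - Cedar - Orwell - Alder - Dale - Grove: 16+33+2+15+18 = 84
Ridge - Cedar - Orwell - Dale - Grove - Alder: 16+33+13+18+19 = 99
Ridge - Cedar - Orwell - Dale - Alder - Grove: 16+33+13+15+19 = 96
Ridge - Cedar - Grove - Orwell - Alder - Dale: 16+12+21+2+15 = 66
Ridge - Cedar - Grove - Orwell - Dale - Alder: 16+12+21+13+15 = 77
Ridge - Cedar - Grove - Alder - Orwell - Dale: 16+12+19+2+13 = 62
Ridge - Cedar - Grove - Alder - Dale - Orwell: 16+12+19+15+13 = 75
Ridge - Cedar - Grove - Dale - Orwell - Alder: 16+12+18+13+2 = 61
Ridge - Cedar - Grove - Dale - Alder - Orwell: 16+12+18+15+2 = 63
Ridge - Cedar - Alder - Orwell - Grove - Dale: 16+31+2+21+18 = 88
Ridge - Cedar - Alder - Orwell - Dale - Grove: 16+31+2+13+18 = 80
… (106 more)
Ridge - Dale - Orwell - Alder - Grove - Cedar: 6+13+2+19+12 = 52  ← best
The minimum is 52.
One shortest path: Ridge → Dale → Orwell → Alder → Grove → Cedar.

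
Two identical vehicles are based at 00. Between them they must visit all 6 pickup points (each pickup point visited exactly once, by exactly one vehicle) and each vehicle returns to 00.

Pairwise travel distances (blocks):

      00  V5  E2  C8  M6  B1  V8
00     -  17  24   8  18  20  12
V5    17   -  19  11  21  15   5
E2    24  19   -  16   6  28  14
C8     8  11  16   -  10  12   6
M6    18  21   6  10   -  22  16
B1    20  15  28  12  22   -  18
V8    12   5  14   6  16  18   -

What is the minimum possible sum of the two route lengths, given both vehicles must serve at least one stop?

94 blocks — the smallest possible combined total.

There are 2^5 − 1 = 31 ways to divide the 6 stops into two non-empty groups. For each, the best each vehicle can do is its own shortest tour through its group:
  {V5} + {E2, C8, M6, B1, V8}: 34 + 74 = 108
  {E2} + {V5, C8, M6, B1, V8}: 48 + 72 = 120
  {V5, E2} + {C8, M6, B1, V8}: 60 + 70 = 130
  {C8} + {V5, E2, M6, B1, V8}: 16 + 78 = 94
  {V5, C8} + {E2, M6, B1, V8}: 36 + 74 = 110
  {E2, C8} + {V5, M6, B1, V8}: 48 + 72 = 120
  … (31 splits in total)
Best: vehicle 1 00 → C8 → 00 = 16; vehicle 2 00 → M6 → E2 → V8 → V5 → B1 → 00 = 78; combined 94.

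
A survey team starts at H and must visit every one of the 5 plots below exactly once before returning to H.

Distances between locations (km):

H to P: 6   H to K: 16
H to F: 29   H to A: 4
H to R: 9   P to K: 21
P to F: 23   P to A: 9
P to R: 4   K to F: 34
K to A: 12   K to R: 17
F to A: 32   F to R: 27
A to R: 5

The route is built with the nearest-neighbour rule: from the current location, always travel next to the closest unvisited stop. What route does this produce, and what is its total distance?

H → [A:4 / P:6 / R:9 / K:16 / F:29] → A (4)
A → [R:5 / P:9 / K:12 / F:32] → R (5)
R → [P:4 / K:17 / F:27] → P (4)
P → [K:21 / F:23] → K (21)
K → [F:34] → F (34)
Return F→H: 29.
Total = 4 + 5 + 4 + 21 + 34 + 29 = 97.

Nearest-neighbour total = 97 km; route H → A → R → P → K → F → H.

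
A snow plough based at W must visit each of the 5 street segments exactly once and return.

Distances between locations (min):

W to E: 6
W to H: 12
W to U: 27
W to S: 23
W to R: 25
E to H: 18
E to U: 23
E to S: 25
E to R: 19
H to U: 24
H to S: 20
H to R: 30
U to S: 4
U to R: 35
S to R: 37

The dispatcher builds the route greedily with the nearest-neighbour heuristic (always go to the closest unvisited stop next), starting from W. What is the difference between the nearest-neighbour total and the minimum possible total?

12 min longer than the optimal tour.

W: E=6, H=12, S=23, R=25, U=27 ⇒ E
E: H=18, R=19, U=23, S=25 ⇒ H
H: S=20, U=24, R=30 ⇒ S
S: U=4, R=37 ⇒ U
U: R=35 ⇒ R
NN route W → E → H → S → U → R → W costs 108.
Optimal: W → E → R → U → S → H → W costs 96 (by enumerating all 60 distinct tours).
Excess = 108 − 96 = 12.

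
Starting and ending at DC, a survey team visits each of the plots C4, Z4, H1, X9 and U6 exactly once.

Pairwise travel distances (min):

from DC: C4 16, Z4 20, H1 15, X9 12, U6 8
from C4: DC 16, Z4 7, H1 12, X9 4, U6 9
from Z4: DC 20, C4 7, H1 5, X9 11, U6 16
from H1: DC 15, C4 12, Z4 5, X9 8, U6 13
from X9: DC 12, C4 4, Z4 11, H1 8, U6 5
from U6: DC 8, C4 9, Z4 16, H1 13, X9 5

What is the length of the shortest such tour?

With 5 stops there are 5!/2 = 60 distinct round trips (a route and its reverse cost the same).
DC - C4 - Z4 - H1 - X9 - U6 - DC: 16+7+5+8+5+8 = 49
DC - C4 - Z4 - H1 - U6 - X9 - DC: 16+7+5+13+5+12 = 58
DC - C4 - Z4 - X9 - H1 - U6 - DC: 16+7+11+8+13+8 = 63
DC - C4 - Z4 - X9 - U6 - H1 - DC: 16+7+11+5+13+15 = 67
DC - C4 - Z4 - U6 - H1 - X9 - DC: 16+7+16+13+8+12 = 72
DC - C4 - Z4 - U6 - X9 - H1 - DC: 16+7+16+5+8+15 = 67
DC - C4 - H1 - Z4 - X9 - U6 - DC: 16+12+5+11+5+8 = 57
DC - C4 - H1 - Z4 - U6 - X9 - DC: 16+12+5+16+5+12 = 66
DC - C4 - H1 - X9 - Z4 - U6 - DC: 16+12+8+11+16+8 = 71
DC - C4 - H1 - X9 - U6 - Z4 - DC: 16+12+8+5+16+20 = 77
DC - C4 - H1 - U6 - Z4 - X9 - DC: 16+12+13+16+11+12 = 80
DC - C4 - H1 - U6 - X9 - Z4 - DC: 16+12+13+5+11+20 = 77
DC - C4 - X9 - Z4 - H1 - U6 - DC: 16+4+11+5+13+8 = 57
DC - C4 - X9 - Z4 - U6 - H1 - DC: 16+4+11+16+13+15 = 75
… (46 more)
DC - H1 - Z4 - C4 - X9 - U6 - DC: 15+5+7+4+5+8 = 44  ← best
The minimum is 44.
One optimal route: DC → H1 → Z4 → C4 → X9 → U6 → DC (or its reverse).

Shortest round trip = 44 min.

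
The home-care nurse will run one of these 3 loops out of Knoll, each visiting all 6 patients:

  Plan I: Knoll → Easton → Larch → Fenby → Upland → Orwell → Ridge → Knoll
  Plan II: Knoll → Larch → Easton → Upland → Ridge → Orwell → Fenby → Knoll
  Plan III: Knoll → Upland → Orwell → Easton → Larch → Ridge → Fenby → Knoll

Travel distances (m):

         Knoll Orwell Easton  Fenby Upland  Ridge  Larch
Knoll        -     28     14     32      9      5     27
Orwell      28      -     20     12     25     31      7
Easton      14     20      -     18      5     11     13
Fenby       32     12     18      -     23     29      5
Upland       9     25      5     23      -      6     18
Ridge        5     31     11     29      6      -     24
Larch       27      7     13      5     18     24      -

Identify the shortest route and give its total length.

Plan I: 14 + 13 + 5 + 23 + 25 + 31 + 5 = 116
Plan II: 27 + 13 + 5 + 6 + 31 + 12 + 32 = 126
Plan III: 9 + 25 + 20 + 13 + 24 + 29 + 32 = 152

116 m — Plan I is the shortest.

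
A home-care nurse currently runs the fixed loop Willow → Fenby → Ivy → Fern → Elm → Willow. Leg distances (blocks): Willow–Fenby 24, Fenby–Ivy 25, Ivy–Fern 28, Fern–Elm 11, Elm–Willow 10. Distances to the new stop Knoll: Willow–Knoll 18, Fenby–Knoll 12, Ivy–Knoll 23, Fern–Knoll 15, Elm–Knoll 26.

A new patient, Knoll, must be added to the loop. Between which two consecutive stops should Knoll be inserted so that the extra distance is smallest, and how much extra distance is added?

Insertion cost between consecutive stops i–j is d(i,Knoll) + d(Knoll,j) − d(i,j):
  between Willow and Fenby: 18 + 12 − 24 = 6
  between Fenby and Ivy: 12 + 23 − 25 = 10
  between Ivy and Fern: 23 + 15 − 28 = 10
  between Fern and Elm: 15 + 26 − 11 = 30
  between Elm and Willow: 26 + 18 − 10 = 34
Cheapest insertion is between Willow and Fenby, adding 6.
New total = 98 + 6 = 104.

Adding 6 blocks by placing Knoll on the Willow–Fenby leg.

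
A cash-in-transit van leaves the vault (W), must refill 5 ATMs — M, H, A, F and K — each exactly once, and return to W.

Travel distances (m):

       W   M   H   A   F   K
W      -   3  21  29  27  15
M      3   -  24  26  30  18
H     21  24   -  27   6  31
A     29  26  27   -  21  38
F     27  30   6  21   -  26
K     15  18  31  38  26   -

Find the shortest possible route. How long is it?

102 m — the shortest possible round trip.

W - M - H - A - F - K - W: 3+24+27+21+26+15 = 116
W - M - H - A - K - F - W: 3+24+27+38+26+27 = 145
W - M - H - F - A - K - W: 3+24+6+21+38+15 = 107
W - M - H - F - K - A - W: 3+24+6+26+38+29 = 126
W - M - H - K - A - F - W: 3+24+31+38+21+27 = 144
W - M - H - K - F - A - W: 3+24+31+26+21+29 = 134
W - M - A - H - F - K - W: 3+26+27+6+26+15 = 103
W - M - A - H - K - F - W: 3+26+27+31+26+27 = 140
W - M - A - F - H - K - W: 3+26+21+6+31+15 = 102
W - M - A - F - K - H - W: 3+26+21+26+31+21 = 128
W - M - A - K - H - F - W: 3+26+38+31+6+27 = 131
W - M - A - K - F - H - W: 3+26+38+26+6+21 = 120
W - M - F - H - A - K - W: 3+30+6+27+38+15 = 119
W - M - F - H - K - A - W: 3+30+6+31+38+29 = 137
… (46 more)
The minimum is 102.
One optimal route: W → M → A → F → H → K → W (or its reverse).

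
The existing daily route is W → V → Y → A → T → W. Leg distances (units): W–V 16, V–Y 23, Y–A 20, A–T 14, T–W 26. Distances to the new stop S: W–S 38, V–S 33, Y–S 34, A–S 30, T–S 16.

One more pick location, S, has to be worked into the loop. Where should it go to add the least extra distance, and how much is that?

Minimum extra distance: 28, inserting S between T and W.

Insertion cost between consecutive stops i–j is d(i,S) + d(S,j) − d(i,j):
  between W and V: 38 + 33 − 16 = 55
  between V and Y: 33 + 34 − 23 = 44
  between Y and A: 34 + 30 − 20 = 44
  between A and T: 30 + 16 − 14 = 32
  between T and W: 16 + 38 − 26 = 28
Cheapest insertion is between T and W, adding 28.
New total = 99 + 28 = 127.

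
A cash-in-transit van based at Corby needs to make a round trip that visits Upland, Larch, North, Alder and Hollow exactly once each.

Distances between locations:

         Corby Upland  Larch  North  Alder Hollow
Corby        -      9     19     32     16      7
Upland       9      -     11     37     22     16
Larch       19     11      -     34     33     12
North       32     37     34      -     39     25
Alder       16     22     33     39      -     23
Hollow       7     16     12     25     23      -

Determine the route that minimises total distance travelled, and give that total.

Corby-Upland-Larch-North-Alder-Hollow-Corby: 9+11+34+39+23+7 = 123
Corby-Upland-Larch-North-Hollow-Alder-Corby: 9+11+34+25+23+16 = 118
Corby-Upland-Larch-Alder-North-Hollow-Corby: 9+11+33+39+25+7 = 124
Corby-Upland-Larch-Alder-Hollow-North-Corby: 9+11+33+23+25+32 = 133
Corby-Upland-Larch-Hollow-North-Alder-Corby: 9+11+12+25+39+16 = 112
Corby-Upland-Larch-Hollow-Alder-North-Corby: 9+11+12+23+39+32 = 126
Corby-Upland-North-Larch-Alder-Hollow-Corby: 9+37+34+33+23+7 = 143
Corby-Upland-North-Larch-Hollow-Alder-Corby: 9+37+34+12+23+16 = 131
Corby-Upland-North-Alder-Larch-Hollow-Corby: 9+37+39+33+12+7 = 137
Corby-Upland-North-Alder-Hollow-Larch-Corby: 9+37+39+23+12+19 = 139
Corby-Upland-North-Hollow-Larch-Alder-Corby: 9+37+25+12+33+16 = 132
Corby-Upland-North-Hollow-Alder-Larch-Corby: 9+37+25+23+33+19 = 146
Corby-Upland-Alder-Larch-North-Hollow-Corby: 9+22+33+34+25+7 = 130
Corby-Upland-Alder-Larch-Hollow-North-Corby: 9+22+33+12+25+32 = 133
… (46 more)
The minimum is 112.
One optimal route: Corby → Upland → Larch → Hollow → North → Alder → Corby (or its reverse).

112 — the shortest possible round trip.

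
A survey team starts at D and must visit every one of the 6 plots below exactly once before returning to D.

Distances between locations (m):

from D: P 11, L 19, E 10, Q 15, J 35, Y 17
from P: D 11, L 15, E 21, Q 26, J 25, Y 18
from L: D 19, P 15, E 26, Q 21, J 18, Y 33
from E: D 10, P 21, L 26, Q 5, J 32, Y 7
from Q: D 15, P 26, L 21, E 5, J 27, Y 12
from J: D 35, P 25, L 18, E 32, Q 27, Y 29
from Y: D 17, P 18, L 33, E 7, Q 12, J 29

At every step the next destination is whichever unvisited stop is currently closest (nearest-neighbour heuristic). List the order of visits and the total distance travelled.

Nearest-neighbour total = 113 m; route D → E → Q → Y → P → L → J → D.

From D: distances to unvisited — E=10, P=11, Q=15, Y=17, L=19, J=35. Nearest is E (10).
From E: distances to unvisited — Q=5, Y=7, P=21, L=26, J=32. Nearest is Q (5).
From Q: distances to unvisited — Y=12, L=21, P=26, J=27. Nearest is Y (12).
From Y: distances to unvisited — P=18, J=29, L=33. Nearest is P (18).
From P: distances to unvisited — L=15, J=25. Nearest is L (15).
From L: distances to unvisited — J=18. Nearest is J (18).
Return J→D: 35.
Total = 10 + 5 + 12 + 18 + 15 + 18 + 35 = 113.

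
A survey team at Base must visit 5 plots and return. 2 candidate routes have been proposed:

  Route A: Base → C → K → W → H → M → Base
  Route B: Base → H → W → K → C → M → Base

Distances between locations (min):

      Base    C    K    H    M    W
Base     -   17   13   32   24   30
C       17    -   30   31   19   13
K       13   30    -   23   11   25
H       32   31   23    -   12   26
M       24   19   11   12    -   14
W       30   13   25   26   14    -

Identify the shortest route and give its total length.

134 min — Route A is the shortest.

Route A: 17 + 30 + 25 + 26 + 12 + 24 = 134
Route B: 32 + 26 + 25 + 30 + 19 + 24 = 156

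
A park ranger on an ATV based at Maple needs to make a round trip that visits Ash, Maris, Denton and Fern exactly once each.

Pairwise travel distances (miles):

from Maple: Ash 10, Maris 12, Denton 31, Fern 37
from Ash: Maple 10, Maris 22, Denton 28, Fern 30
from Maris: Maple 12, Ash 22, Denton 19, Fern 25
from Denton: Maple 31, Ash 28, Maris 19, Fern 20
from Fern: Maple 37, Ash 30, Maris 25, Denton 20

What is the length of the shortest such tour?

Minimum total distance: 91 miles.

Maple - Ash - Maris - Denton - Fern - Maple: 10+22+19+20+37 = 108
Maple - Ash - Maris - Fern - Denton - Maple: 10+22+25+20+31 = 108
Maple - Ash - Denton - Maris - Fern - Maple: 10+28+19+25+37 = 119
Maple - Ash - Denton - Fern - Maris - Maple: 10+28+20+25+12 = 95
Maple - Ash - Fern - Maris - Denton - Maple: 10+30+25+19+31 = 115
Maple - Ash - Fern - Denton - Maris - Maple: 10+30+20+19+12 = 91
Maple - Maris - Ash - Denton - Fern - Maple: 12+22+28+20+37 = 119
Maple - Maris - Ash - Fern - Denton - Maple: 12+22+30+20+31 = 115
Maple - Maris - Denton - Ash - Fern - Maple: 12+19+28+30+37 = 126
Maple - Maris - Fern - Ash - Denton - Maple: 12+25+30+28+31 = 126
Maple - Denton - Ash - Maris - Fern - Maple: 31+28+22+25+37 = 143
Maple - Denton - Maris - Ash - Fern - Maple: 31+19+22+30+37 = 139
The minimum is 91.
One optimal route: Maple → Ash → Fern → Denton → Maris → Maple (or its reverse).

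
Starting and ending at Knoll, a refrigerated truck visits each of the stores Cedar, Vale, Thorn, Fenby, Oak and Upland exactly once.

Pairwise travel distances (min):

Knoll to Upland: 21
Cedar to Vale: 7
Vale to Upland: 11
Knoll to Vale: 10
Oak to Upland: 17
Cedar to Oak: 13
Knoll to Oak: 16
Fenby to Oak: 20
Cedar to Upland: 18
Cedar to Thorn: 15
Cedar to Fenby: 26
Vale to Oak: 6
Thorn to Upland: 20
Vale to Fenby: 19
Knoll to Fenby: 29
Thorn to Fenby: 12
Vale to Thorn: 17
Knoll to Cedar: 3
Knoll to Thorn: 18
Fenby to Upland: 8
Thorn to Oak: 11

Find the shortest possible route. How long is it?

With 6 stops there are 6!/2 = 360 distinct round trips (a route and its reverse cost the same).
Knoll - Cedar - Vale - Thorn - Fenby - Oak - Upland - Knoll: 3+7+17+12+20+17+21 = 97
Knoll - Cedar - Vale - Thorn - Fenby - Upland - Oak - Knoll: 3+7+17+12+8+17+16 = 80
Knoll - Cedar - Vale - Thorn - Oak - Fenby - Upland - Knoll: 3+7+17+11+20+8+21 = 87
Knoll - Cedar - Vale - Thorn - Oak - Upland - Fenby - Knoll: 3+7+17+11+17+8+29 = 92
Knoll - Cedar - Vale - Thorn - Upland - Fenby - Oak - Knoll: 3+7+17+20+8+20+16 = 91
Knoll - Cedar - Vale - Thorn - Upland - Oak - Fenby - Knoll: 3+7+17+20+17+20+29 = 113
Knoll - Cedar - Vale - Fenby - Thorn - Oak - Upland - Knoll: 3+7+19+12+11+17+21 = 90
Knoll - Cedar - Vale - Fenby - Thorn - Upland - Oak - Knoll: 3+7+19+12+20+17+16 = 94
… (352 more)
Knoll - Cedar - Vale - Oak - Thorn - Fenby - Upland - Knoll: 3+7+6+11+12+8+21 = 68  ← best
The minimum is 68.
One optimal route: Knoll → Cedar → Vale → Oak → Thorn → Fenby → Upland → Knoll (or its reverse).

68 min — the shortest possible round trip.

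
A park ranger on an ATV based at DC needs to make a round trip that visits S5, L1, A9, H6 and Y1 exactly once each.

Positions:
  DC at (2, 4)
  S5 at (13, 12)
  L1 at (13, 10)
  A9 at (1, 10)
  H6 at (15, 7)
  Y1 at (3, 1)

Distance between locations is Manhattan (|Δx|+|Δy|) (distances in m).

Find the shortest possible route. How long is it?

50 m — the shortest possible round trip.

With 5 stops there are 5!/2 = 60 distinct round trips (a route and its reverse cost the same).
DC→S5→L1→A9→H6→Y1→DC: 19+2+12+17+18+4 = 72
DC→S5→L1→A9→Y1→H6→DC: 19+2+12+11+18+16 = 78
DC→S5→L1→H6→A9→Y1→DC: 19+2+5+17+11+4 = 58
DC→S5→L1→H6→Y1→A9→DC: 19+2+5+18+11+7 = 62
DC→S5→L1→Y1→A9→H6→DC: 19+2+19+11+17+16 = 84
DC→S5→L1→Y1→H6→A9→DC: 19+2+19+18+17+7 = 82
DC→S5→A9→L1→H6→Y1→DC: 19+14+12+5+18+4 = 72
DC→S5→A9→L1→Y1→H6→DC: 19+14+12+19+18+16 = 98
DC→S5→A9→H6→L1→Y1→DC: 19+14+17+5+19+4 = 78
DC→S5→A9→H6→Y1→L1→DC: 19+14+17+18+19+17 = 104
DC→S5→A9→Y1→L1→H6→DC: 19+14+11+19+5+16 = 84
DC→S5→A9→Y1→H6→L1→DC: 19+14+11+18+5+17 = 84
DC→S5→H6→L1→A9→Y1→DC: 19+7+5+12+11+4 = 58
DC→S5→H6→L1→Y1→A9→DC: 19+7+5+19+11+7 = 68
… (46 more)
DC→A9→S5→L1→H6→Y1→DC: 7+14+2+5+18+4 = 50  ← best
The minimum is 50.
One optimal route: DC → A9 → S5 → L1 → H6 → Y1 → DC (or its reverse).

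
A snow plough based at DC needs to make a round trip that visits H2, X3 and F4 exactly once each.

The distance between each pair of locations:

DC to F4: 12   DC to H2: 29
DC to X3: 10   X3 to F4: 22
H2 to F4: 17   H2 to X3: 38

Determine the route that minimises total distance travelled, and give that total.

There are 3 distinct closed tours to check (reversals are equivalent).
DC - H2 - X3 - F4 - DC: 29+38+22+12 = 101
DC - H2 - F4 - X3 - DC: 29+17+22+10 = 78
DC - X3 - H2 - F4 - DC: 10+38+17+12 = 77
The minimum is 77.
One optimal route: DC → X3 → H2 → F4 → DC (or its reverse).

Shortest round trip = 77.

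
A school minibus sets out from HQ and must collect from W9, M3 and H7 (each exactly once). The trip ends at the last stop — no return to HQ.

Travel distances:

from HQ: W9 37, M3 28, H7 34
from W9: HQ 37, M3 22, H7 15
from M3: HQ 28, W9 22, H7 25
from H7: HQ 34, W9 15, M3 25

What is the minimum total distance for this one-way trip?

There are 3! = 6 possible orderings.
HQ - W9 - M3 - H7: 37+22+25 = 84
HQ - W9 - H7 - M3: 37+15+25 = 77
HQ - M3 - W9 - H7: 28+22+15 = 65
HQ - M3 - H7 - W9: 28+25+15 = 68
HQ - H7 - W9 - M3: 34+15+22 = 71
HQ - H7 - M3 - W9: 34+25+22 = 81
The minimum is 65.
One shortest path: HQ → M3 → W9 → H7.

Minimum one-way distance = 65.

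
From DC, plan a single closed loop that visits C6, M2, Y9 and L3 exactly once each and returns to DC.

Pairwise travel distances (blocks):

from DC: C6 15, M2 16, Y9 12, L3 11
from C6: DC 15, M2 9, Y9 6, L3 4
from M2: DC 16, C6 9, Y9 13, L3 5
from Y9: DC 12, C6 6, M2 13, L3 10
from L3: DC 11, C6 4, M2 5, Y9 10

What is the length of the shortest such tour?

There are 12 distinct closed tours to check (reversals are equivalent).
DC - C6 - M2 - Y9 - L3 - DC: 15+9+13+10+11 = 58
DC - C6 - M2 - L3 - Y9 - DC: 15+9+5+10+12 = 51
DC - C6 - Y9 - M2 - L3 - DC: 15+6+13+5+11 = 50
DC - C6 - Y9 - L3 - M2 - DC: 15+6+10+5+16 = 52
DC - C6 - L3 - M2 - Y9 - DC: 15+4+5+13+12 = 49
DC - C6 - L3 - Y9 - M2 - DC: 15+4+10+13+16 = 58
DC - M2 - C6 - Y9 - L3 - DC: 16+9+6+10+11 = 52
DC - M2 - C6 - L3 - Y9 - DC: 16+9+4+10+12 = 51
DC - M2 - Y9 - C6 - L3 - DC: 16+13+6+4+11 = 50
DC - M2 - L3 - C6 - Y9 - DC: 16+5+4+6+12 = 43
DC - Y9 - C6 - M2 - L3 - DC: 12+6+9+5+11 = 43
DC - Y9 - M2 - C6 - L3 - DC: 12+13+9+4+11 = 49
The minimum is 43.
One optimal route: DC → M2 → L3 → C6 → Y9 → DC (or its reverse).

43 blocks — the shortest possible round trip.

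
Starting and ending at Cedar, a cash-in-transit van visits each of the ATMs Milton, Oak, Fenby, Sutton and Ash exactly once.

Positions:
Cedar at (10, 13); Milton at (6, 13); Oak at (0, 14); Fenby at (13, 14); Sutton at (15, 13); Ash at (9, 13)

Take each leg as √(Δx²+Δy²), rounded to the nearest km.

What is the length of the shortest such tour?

Minimum total distance: 30 km.

With 5 stops there are 5!/2 = 60 distinct round trips (a route and its reverse cost the same).
Cedar - Milton - Oak - Fenby - Sutton - Ash - Cedar: 4+6+13+2+6+1 = 32
Cedar - Milton - Oak - Fenby - Ash - Sutton - Cedar: 4+6+13+4+6+5 = 38
Cedar - Milton - Oak - Sutton - Fenby - Ash - Cedar: 4+6+15+2+4+1 = 32
Cedar - Milton - Oak - Sutton - Ash - Fenby - Cedar: 4+6+15+6+4+3 = 38
Cedar - Milton - Oak - Ash - Fenby - Sutton - Cedar: 4+6+9+4+2+5 = 30
Cedar - Milton - Oak - Ash - Sutton - Fenby - Cedar: 4+6+9+6+2+3 = 30
Cedar - Milton - Fenby - Oak - Sutton - Ash - Cedar: 4+7+13+15+6+1 = 46
Cedar - Milton - Fenby - Oak - Ash - Sutton - Cedar: 4+7+13+9+6+5 = 44
Cedar - Milton - Fenby - Sutton - Oak - Ash - Cedar: 4+7+2+15+9+1 = 38
Cedar - Milton - Fenby - Sutton - Ash - Oak - Cedar: 4+7+2+6+9+10 = 38
Cedar - Milton - Fenby - Ash - Oak - Sutton - Cedar: 4+7+4+9+15+5 = 44
Cedar - Milton - Fenby - Ash - Sutton - Oak - Cedar: 4+7+4+6+15+10 = 46
Cedar - Milton - Sutton - Oak - Fenby - Ash - Cedar: 4+9+15+13+4+1 = 46
Cedar - Milton - Sutton - Oak - Ash - Fenby - Cedar: 4+9+15+9+4+3 = 44
… (46 more)
The minimum is 30.
One optimal route: Cedar → Milton → Oak → Ash → Fenby → Sutton → Cedar (or its reverse).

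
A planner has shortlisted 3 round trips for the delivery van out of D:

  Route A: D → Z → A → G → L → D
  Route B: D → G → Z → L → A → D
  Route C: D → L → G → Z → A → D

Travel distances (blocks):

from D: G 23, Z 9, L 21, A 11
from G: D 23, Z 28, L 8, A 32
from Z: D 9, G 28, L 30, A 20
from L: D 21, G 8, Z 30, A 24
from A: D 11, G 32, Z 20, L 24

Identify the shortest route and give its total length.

88 blocks — Route C is the shortest.

Route A: 9 + 20 + 32 + 8 + 21 = 90
Route B: 23 + 28 + 30 + 24 + 11 = 116
Route C: 21 + 8 + 28 + 20 + 11 = 88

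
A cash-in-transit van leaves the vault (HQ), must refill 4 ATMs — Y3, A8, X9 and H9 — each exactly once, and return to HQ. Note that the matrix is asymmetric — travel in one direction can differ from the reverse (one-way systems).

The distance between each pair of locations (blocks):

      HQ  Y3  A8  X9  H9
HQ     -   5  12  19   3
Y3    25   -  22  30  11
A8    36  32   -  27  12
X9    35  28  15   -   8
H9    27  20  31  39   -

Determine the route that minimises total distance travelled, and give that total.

Minimum total distance: 89 blocks.

HQ-Y3-A8-X9-H9-HQ: 5+22+27+8+27 = 89
HQ-Y3-A8-H9-X9-HQ: 5+22+12+39+35 = 113
HQ-Y3-X9-A8-H9-HQ: 5+30+15+12+27 = 89
HQ-Y3-X9-H9-A8-HQ: 5+30+8+31+36 = 110
HQ-Y3-H9-A8-X9-HQ: 5+11+31+27+35 = 109
HQ-Y3-H9-X9-A8-HQ: 5+11+39+15+36 = 106
HQ-A8-Y3-X9-H9-HQ: 12+32+30+8+27 = 109
HQ-A8-Y3-H9-X9-HQ: 12+32+11+39+35 = 129
HQ-A8-X9-Y3-H9-HQ: 12+27+28+11+27 = 105
HQ-A8-X9-H9-Y3-HQ: 12+27+8+20+25 = 92
HQ-A8-H9-Y3-X9-HQ: 12+12+20+30+35 = 109
HQ-A8-H9-X9-Y3-HQ: 12+12+39+28+25 = 116
HQ-X9-Y3-A8-H9-HQ: 19+28+22+12+27 = 108
HQ-X9-Y3-H9-A8-HQ: 19+28+11+31+36 = 125
… (10 more)
The minimum is 89.
One optimal route: HQ → Y3 → A8 → X9 → H9 → HQ.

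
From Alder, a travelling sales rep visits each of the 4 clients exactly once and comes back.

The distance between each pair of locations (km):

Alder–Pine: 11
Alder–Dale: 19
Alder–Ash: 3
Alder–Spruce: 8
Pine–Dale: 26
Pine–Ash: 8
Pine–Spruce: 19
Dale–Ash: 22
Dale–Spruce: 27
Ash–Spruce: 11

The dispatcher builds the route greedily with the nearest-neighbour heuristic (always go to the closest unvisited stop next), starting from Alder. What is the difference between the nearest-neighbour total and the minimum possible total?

From Alder: Ash=3, Spruce=8, Pine=11, Dale=19 → choose Ash (3).
From Ash: Pine=8, Spruce=11, Dale=22 → choose Pine (8).
From Pine: Spruce=19, Dale=26 → choose Spruce (19).
From Spruce: Dale=27 → choose Dale (27).
NN route Alder → Ash → Pine → Spruce → Dale → Alder costs 76.
Optimal: Alder → Dale → Pine → Ash → Spruce → Alder costs 72 (by enumerating all 12 distinct tours).
Excess = 76 − 72 = 4.

4 km longer than the optimal tour.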